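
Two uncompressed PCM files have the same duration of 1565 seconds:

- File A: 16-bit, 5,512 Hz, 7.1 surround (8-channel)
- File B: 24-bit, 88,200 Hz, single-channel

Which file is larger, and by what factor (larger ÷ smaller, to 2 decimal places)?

File B, by a factor of 3.00

File A: 5,512 × 2 × 8 = 88,192 bytes/s.
File B: 88,200 × 3 × 1 = 264,600 bytes/s.
File B is larger; ratio = 414,099,000 / 138,020,480 = 3.00.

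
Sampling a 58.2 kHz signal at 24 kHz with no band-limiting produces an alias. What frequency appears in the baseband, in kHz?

Nyquist = 24,000/2 = 12,000 Hz; 58,200 Hz exceeds it.
Alias = |58,200 − 2×24,000| = |58,200 − 48,000| = 10,200 Hz = 10.2 kHz.

10.2 kHz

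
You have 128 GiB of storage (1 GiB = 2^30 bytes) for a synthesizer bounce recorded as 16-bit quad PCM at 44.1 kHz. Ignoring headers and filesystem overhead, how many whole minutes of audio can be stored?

6,492 minutes

Uncompressed byte rate = 44,100 × 2 × 4 = 352,800 bytes/s.
Capacity = 128 × 1,073,741,824 = 137,438,953,472 bytes.
137,438,953,472 / 352,800 ≈ 389566.19 s → 6,492 minutes.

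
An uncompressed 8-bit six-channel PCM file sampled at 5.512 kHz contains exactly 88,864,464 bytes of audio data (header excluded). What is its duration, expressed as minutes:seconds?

44:47

Byte rate = 5,512 × 1 × 6 = 33,072 bytes/s.
Duration = 88,864,464 / 33,072 = 2,687 s.
2,687 s = 44:47.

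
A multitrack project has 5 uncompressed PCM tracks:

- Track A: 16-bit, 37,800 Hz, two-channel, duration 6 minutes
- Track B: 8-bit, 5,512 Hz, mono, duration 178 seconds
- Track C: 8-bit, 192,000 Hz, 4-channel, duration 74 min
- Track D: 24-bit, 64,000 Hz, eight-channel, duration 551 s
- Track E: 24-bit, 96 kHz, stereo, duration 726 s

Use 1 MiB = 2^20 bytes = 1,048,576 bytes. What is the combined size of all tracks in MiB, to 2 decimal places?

4510.73 MiB

Track A: 6 minutes = 360 s; 37,800 × 360 × 2 × 2 = 54,432,000 bytes.
Track B: 5,512 × 178 × 1 × 1 = 981,136 bytes.
Track C: 74 min = 4,440 s; 192,000 × 4,440 × 1 × 4 = 3,409,920,000 bytes.
Track D: 64,000 × 551 × 3 × 8 = 846,336,000 bytes.
Track E: 96,000 × 726 × 3 × 2 = 418,176,000 bytes.
Total = 4,729,845,136 bytes = 4510.73 MiB.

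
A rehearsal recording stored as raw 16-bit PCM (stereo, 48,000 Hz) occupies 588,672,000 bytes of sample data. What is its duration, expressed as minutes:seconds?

Byte rate = 48,000 × 2 × 2 = 192,000 bytes/s.
Duration = 588,672,000 / 192,000 = 3,066 s.
3,066 s = 51:06.

51:06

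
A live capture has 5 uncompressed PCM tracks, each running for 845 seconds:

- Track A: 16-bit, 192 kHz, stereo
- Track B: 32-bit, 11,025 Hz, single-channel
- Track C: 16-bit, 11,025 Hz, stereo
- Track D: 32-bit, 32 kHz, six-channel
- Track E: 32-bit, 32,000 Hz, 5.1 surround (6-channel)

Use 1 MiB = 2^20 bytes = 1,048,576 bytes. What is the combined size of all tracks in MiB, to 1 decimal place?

1927.8 MiB

Track A: 192,000 × 845 × 2 × 2 = 648,960,000 bytes.
Track B: 11,025 × 845 × 4 × 1 = 37,264,500 bytes.
Track C: 11,025 × 845 × 2 × 2 = 37,264,500 bytes.
Track D: 32,000 × 845 × 4 × 6 = 648,960,000 bytes.
Track E: 32,000 × 845 × 4 × 6 = 648,960,000 bytes.
Total = 2,021,409,000 bytes = 1927.8 MiB.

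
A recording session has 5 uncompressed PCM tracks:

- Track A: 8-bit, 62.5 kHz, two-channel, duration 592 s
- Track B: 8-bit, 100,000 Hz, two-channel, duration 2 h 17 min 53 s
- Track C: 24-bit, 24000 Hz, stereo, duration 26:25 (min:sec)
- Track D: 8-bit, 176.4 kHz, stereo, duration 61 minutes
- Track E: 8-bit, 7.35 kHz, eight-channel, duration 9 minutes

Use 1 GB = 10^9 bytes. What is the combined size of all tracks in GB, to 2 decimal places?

3.28 GB

Track A: 62,500 × 592 × 1 × 2 = 74,000,000 bytes.
Track B: 2 h 17 min 53 s = 8,273 s; 100,000 × 8,273 × 1 × 2 = 1,654,600,000 bytes.
Track C: 26:25 (min:sec) = 1,585 s; 24,000 × 1,585 × 3 × 2 = 228,240,000 bytes.
Track D: 61 minutes = 3,660 s; 176,400 × 3,660 × 1 × 2 = 1,291,248,000 bytes.
Track E: 9 minutes = 540 s; 7,350 × 540 × 1 × 8 = 31,752,000 bytes.
Total = 3,279,840,000 bytes = 3.28 GB.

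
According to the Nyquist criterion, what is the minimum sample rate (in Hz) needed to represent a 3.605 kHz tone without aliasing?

7,210 Hz

Minimum sample rate = 2 × 3,605 Hz = 7,210 Hz.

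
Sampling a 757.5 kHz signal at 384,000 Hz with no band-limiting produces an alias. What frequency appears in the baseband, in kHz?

Nyquist = 384,000/2 = 192,000 Hz; 757,500 Hz exceeds it.
Alias = |757,500 − 2×384,000| = |757,500 − 768,000| = 10,500 Hz = 10.5 kHz.

10.5 kHz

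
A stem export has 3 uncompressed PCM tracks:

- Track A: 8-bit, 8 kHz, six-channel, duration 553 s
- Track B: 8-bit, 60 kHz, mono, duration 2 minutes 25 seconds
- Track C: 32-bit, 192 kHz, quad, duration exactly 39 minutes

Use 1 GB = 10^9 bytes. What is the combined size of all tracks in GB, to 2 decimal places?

7.22 GB

Track A: 8,000 × 553 × 1 × 6 = 26,544,000 bytes.
Track B: 2 minutes 25 seconds = 145 s; 60,000 × 145 × 1 × 1 = 8,700,000 bytes.
Track C: exactly 39 minutes = 2,340 s; 192,000 × 2,340 × 4 × 4 = 7,188,480,000 bytes.
Total = 7,223,724,000 bytes = 7.22 GB.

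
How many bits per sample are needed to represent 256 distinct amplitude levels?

log2(256) = 8.

8 bits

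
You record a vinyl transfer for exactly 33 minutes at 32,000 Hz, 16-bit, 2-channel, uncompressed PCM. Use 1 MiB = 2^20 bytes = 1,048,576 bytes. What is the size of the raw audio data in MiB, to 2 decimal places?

Duration = exactly 33 minutes = 1,980 s.
Bytes = 32,000 samples/s × 1,980 s × 2 bytes/sample × 2 ch = 253,440,000 bytes.
253,440,000 / 1,048,576 = 241.70 MiB.

241.70 MiB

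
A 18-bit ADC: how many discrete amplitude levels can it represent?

2^18 = 262,144.

262,144 levels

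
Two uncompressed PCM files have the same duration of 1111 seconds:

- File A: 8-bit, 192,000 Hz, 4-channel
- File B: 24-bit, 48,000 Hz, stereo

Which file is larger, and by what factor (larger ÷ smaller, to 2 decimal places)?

File A, by a factor of 2.67

File A: 192,000 × 1 × 4 = 768,000 bytes/s.
File B: 48,000 × 3 × 2 = 288,000 bytes/s.
File A is larger; ratio = 853,248,000 / 319,968,000 = 2.67.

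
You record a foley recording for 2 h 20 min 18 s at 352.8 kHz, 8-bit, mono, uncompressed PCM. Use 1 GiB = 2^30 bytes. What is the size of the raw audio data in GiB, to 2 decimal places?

Duration = 2 h 20 min 18 s = 8,418 s.
Bytes = 352,800 samples/s × 8,418 s × 1 bytes/sample × 1 ch = 2,969,870,400 bytes.
2,969,870,400 / 1,073,741,824 = 2.77 GiB.

2.77 GiB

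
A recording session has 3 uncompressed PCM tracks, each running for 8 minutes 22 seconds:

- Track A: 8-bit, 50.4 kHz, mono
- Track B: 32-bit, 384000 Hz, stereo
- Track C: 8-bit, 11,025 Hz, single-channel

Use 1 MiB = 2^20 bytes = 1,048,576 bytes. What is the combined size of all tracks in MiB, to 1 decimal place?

1500.1 MiB

8 minutes 22 seconds = 502 s.
Track A: 50,400 × 502 × 1 × 1 = 25,300,800 bytes.
Track B: 384,000 × 502 × 4 × 2 = 1,542,144,000 bytes.
Track C: 11,025 × 502 × 1 × 1 = 5,534,550 bytes.
Total = 1,572,979,350 bytes = 1500.1 MiB.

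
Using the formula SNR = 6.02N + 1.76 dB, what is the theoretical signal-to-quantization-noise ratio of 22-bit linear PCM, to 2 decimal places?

6.02 × 22 + 1.76 = 134.20 dB.

134.20 dB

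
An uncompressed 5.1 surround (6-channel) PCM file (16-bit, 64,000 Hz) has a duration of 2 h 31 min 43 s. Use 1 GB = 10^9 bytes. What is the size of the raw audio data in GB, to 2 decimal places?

6.99 GB

Duration = 2 h 31 min 43 s = 9,103 s.
Bytes = 64,000 samples/s × 9,103 s × 2 bytes/sample × 6 ch = 6,991,104,000 bytes.
6,991,104,000 / 1,000,000,000 = 6.99 GB.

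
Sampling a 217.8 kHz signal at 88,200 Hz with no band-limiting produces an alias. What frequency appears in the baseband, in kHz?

41.4 kHz

Nyquist = 88,200/2 = 44,100 Hz; 217,800 Hz exceeds it.
Alias = |217,800 − 2×88,200| = |217,800 − 176,400| = 41,400 Hz = 41.4 kHz.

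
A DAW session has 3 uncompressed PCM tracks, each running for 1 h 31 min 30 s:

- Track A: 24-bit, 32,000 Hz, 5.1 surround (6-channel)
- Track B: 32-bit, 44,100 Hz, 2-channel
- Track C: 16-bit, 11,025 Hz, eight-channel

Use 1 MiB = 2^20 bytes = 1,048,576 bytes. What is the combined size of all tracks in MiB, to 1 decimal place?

5786.5 MiB

1 h 31 min 30 s = 5,490 s.
Track A: 32,000 × 5,490 × 3 × 6 = 3,162,240,000 bytes.
Track B: 44,100 × 5,490 × 4 × 2 = 1,936,872,000 bytes.
Track C: 11,025 × 5,490 × 2 × 8 = 968,436,000 bytes.
Total = 6,067,548,000 bytes = 5786.5 MiB.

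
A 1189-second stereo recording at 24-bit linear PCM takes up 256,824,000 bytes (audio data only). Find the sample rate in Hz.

36,000 Hz

Bytes = sample_rate × seconds × bytes_per_sample × channels.
sample_rate = 256,824,000 / (1,189 × 3 × 2) = 256,824,000 / 7,134 = 36,000 Hz.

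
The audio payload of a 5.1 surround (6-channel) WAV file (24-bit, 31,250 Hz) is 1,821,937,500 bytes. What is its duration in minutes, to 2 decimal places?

Byte rate = 31,250 × 3 × 6 = 562,500 bytes/s.
Duration = 1,821,937,500 / 562,500 = 3,239 s.
3,239 s / 60 = 53.98 minutes.

53.98 minutes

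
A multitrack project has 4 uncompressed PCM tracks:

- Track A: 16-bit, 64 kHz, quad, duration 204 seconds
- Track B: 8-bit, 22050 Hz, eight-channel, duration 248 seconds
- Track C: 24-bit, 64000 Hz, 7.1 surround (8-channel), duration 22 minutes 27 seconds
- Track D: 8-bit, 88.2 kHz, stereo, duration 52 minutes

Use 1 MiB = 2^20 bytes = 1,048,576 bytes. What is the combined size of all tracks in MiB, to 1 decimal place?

2639.3 MiB

Track A: 64,000 × 204 × 2 × 4 = 104,448,000 bytes.
Track B: 22,050 × 248 × 1 × 8 = 43,747,200 bytes.
Track C: 22 minutes 27 seconds = 1,347 s; 64,000 × 1,347 × 3 × 8 = 2,068,992,000 bytes.
Track D: 52 minutes = 3,120 s; 88,200 × 3,120 × 1 × 2 = 550,368,000 bytes.
Total = 2,767,555,200 bytes = 2639.3 MiB.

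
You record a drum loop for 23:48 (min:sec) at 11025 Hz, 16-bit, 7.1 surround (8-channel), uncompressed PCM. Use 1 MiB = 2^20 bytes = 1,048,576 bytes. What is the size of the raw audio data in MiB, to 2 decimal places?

Duration = 23:48 (min:sec) = 1,428 s.
Bytes = 11,025 samples/s × 1,428 s × 2 bytes/sample × 8 ch = 251,899,200 bytes.
251,899,200 / 1,048,576 = 240.23 MiB.

240.23 MiB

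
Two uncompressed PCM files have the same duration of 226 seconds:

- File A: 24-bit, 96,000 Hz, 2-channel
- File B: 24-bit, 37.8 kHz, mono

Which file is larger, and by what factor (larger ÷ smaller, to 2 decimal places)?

File A, by a factor of 5.08

File A: 96,000 × 3 × 2 = 576,000 bytes/s.
File B: 37,800 × 3 × 1 = 113,400 bytes/s.
File A is larger; ratio = 130,176,000 / 25,628,400 = 5.08.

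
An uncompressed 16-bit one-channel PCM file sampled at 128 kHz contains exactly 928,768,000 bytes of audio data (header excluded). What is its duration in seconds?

Byte rate = 128,000 × 2 × 1 = 256,000 bytes/s.
Duration = 928,768,000 / 256,000 = 3,628 s.

3,628 seconds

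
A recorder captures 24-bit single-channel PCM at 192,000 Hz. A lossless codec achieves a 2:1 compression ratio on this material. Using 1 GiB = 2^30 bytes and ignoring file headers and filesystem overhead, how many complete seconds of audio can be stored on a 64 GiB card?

Uncompressed byte rate = 192,000 × 3 × 1 = 576,000 bytes/s.
After 2:1 compression, effective rate ≈ 288000 bytes/s.
Capacity = 64 × 1,073,741,824 = 68,719,476,736 bytes.
68,719,476,736 / effective rate ≈ 238609.29 s → 238,609 seconds.

238,609 seconds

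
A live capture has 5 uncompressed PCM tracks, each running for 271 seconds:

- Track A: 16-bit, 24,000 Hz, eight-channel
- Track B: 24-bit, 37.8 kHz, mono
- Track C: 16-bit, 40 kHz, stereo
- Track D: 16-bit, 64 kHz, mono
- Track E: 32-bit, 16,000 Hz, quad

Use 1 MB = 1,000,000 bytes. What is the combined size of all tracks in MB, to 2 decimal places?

282.22 MB

Track A: 24,000 × 271 × 2 × 8 = 104,064,000 bytes.
Track B: 37,800 × 271 × 3 × 1 = 30,731,400 bytes.
Track C: 40,000 × 271 × 2 × 2 = 43,360,000 bytes.
Track D: 64,000 × 271 × 2 × 1 = 34,688,000 bytes.
Track E: 16,000 × 271 × 4 × 4 = 69,376,000 bytes.
Total = 282,219,400 bytes = 282.22 MB.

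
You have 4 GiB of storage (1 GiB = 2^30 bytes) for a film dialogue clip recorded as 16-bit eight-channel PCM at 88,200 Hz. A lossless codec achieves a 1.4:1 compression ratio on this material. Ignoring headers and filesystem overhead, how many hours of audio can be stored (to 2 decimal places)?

Uncompressed byte rate = 88,200 × 2 × 8 = 1,411,200 bytes/s.
After 1.4:1 compression, effective rate ≈ 1008000 bytes/s.
Capacity = 4 × 1,073,741,824 = 4,294,967,296 bytes.
4,294,967,296 / effective rate ≈ 4260.88 s → 1.18 hours.

1.18 hours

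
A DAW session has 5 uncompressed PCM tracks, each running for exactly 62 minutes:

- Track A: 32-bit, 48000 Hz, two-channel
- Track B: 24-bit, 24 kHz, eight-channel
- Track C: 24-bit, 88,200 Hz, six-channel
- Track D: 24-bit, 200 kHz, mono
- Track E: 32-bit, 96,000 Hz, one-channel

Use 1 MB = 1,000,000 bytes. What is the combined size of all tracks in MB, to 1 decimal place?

13137.6 MB

exactly 62 minutes = 3,720 s.
Track A: 48,000 × 3,720 × 4 × 2 = 1,428,480,000 bytes.
Track B: 24,000 × 3,720 × 3 × 8 = 2,142,720,000 bytes.
Track C: 88,200 × 3,720 × 3 × 6 = 5,905,872,000 bytes.
Track D: 200,000 × 3,720 × 3 × 1 = 2,232,000,000 bytes.
Track E: 96,000 × 3,720 × 4 × 1 = 1,428,480,000 bytes.
Total = 13,137,552,000 bytes = 13137.6 MB.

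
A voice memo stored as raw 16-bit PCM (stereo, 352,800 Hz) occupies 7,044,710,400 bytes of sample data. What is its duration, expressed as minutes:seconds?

83:12

Byte rate = 352,800 × 2 × 2 = 1,411,200 bytes/s.
Duration = 7,044,710,400 / 1,411,200 = 4,992 s.
4,992 s = 83:12.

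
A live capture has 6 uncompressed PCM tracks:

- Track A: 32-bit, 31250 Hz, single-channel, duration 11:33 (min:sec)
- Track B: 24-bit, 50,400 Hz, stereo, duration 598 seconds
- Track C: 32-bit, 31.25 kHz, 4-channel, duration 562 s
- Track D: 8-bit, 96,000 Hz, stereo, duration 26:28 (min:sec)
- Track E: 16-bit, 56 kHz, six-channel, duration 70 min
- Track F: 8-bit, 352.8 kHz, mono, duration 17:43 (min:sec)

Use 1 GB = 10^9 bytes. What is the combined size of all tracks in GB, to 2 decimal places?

4.05 GB

Track A: 11:33 (min:sec) = 693 s; 31,250 × 693 × 4 × 1 = 86,625,000 bytes.
Track B: 50,400 × 598 × 3 × 2 = 180,835,200 bytes.
Track C: 31,250 × 562 × 4 × 4 = 281,000,000 bytes.
Track D: 26:28 (min:sec) = 1,588 s; 96,000 × 1,588 × 1 × 2 = 304,896,000 bytes.
Track E: 70 min = 4,200 s; 56,000 × 4,200 × 2 × 6 = 2,822,400,000 bytes.
Track F: 17:43 (min:sec) = 1,063 s; 352,800 × 1,063 × 1 × 1 = 375,026,400 bytes.
Total = 4,050,782,600 bytes = 4.05 GB.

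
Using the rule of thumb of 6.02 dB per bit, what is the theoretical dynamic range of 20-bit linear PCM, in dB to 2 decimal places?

120.40 dB

20 × 6.02 = 120.40 dB.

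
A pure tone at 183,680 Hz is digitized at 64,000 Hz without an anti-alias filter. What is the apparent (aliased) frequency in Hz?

Nyquist = 64,000/2 = 32,000 Hz; 183,680 Hz exceeds it.
Alias = |183,680 − 3×64,000| = |183,680 − 192,000| = 8,320 Hz.

8,320 Hz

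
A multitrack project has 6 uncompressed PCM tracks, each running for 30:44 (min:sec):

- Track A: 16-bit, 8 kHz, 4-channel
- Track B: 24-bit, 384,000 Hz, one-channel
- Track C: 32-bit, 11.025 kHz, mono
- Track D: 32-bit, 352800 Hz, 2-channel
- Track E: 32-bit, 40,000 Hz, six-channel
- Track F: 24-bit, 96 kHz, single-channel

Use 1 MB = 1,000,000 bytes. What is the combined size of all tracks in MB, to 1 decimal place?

9829.4 MB

30:44 (min:sec) = 1,844 s.
Track A: 8,000 × 1,844 × 2 × 4 = 118,016,000 bytes.
Track B: 384,000 × 1,844 × 3 × 1 = 2,124,288,000 bytes.
Track C: 11,025 × 1,844 × 4 × 1 = 81,320,400 bytes.
Track D: 352,800 × 1,844 × 4 × 2 = 5,204,505,600 bytes.
Track E: 40,000 × 1,844 × 4 × 6 = 1,770,240,000 bytes.
Track F: 96,000 × 1,844 × 3 × 1 = 531,072,000 bytes.
Total = 9,829,442,000 bytes = 9829.4 MB.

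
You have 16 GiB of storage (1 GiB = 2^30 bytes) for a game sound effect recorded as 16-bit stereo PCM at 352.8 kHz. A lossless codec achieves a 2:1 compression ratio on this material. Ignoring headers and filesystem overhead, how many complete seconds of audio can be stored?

Uncompressed byte rate = 352,800 × 2 × 2 = 1,411,200 bytes/s.
After 2:1 compression, effective rate ≈ 705600 bytes/s.
Capacity = 16 × 1,073,741,824 = 17,179,869,184 bytes.
17,179,869,184 / effective rate ≈ 24347.89 s → 24,347 seconds.

24,347 seconds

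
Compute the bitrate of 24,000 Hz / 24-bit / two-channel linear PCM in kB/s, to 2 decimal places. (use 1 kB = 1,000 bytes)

Bit rate = 24,000 × 24 × 2 = 1,152,000 bits/s.
1,152,000 / 8 = 144,000 B/s = 144.00 kB/s.

144.00 kB/s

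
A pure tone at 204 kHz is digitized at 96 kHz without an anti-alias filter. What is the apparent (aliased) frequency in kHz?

Nyquist = 96,000/2 = 48,000 Hz; 204,000 Hz exceeds it.
Alias = |204,000 − 2×96,000| = |204,000 − 192,000| = 12,000 Hz = 12 kHz.

12 kHz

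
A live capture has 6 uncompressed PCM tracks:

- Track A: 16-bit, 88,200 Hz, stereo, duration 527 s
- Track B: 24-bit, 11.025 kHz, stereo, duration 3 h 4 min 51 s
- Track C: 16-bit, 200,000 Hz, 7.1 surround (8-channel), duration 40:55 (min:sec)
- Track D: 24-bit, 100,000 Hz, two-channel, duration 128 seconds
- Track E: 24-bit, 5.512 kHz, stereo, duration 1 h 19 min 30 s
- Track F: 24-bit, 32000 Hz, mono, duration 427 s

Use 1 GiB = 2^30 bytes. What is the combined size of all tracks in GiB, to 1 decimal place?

8.4 GiB

Track A: 88,200 × 527 × 2 × 2 = 185,925,600 bytes.
Track B: 3 h 4 min 51 s = 11,091 s; 11,025 × 11,091 × 3 × 2 = 733,669,650 bytes.
Track C: 40:55 (min:sec) = 2,455 s; 200,000 × 2,455 × 2 × 8 = 7,856,000,000 bytes.
Track D: 100,000 × 128 × 3 × 2 = 76,800,000 bytes.
Track E: 1 h 19 min 30 s = 4,770 s; 5,512 × 4,770 × 3 × 2 = 157,753,440 bytes.
Track F: 32,000 × 427 × 3 × 1 = 40,992,000 bytes.
Total = 9,051,140,690 bytes = 8.4 GiB.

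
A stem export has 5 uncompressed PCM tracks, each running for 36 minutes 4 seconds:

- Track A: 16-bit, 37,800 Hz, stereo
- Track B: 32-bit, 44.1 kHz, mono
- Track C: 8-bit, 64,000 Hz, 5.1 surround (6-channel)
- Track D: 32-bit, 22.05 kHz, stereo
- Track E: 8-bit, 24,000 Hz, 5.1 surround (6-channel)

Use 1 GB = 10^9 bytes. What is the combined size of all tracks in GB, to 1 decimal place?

36 minutes 4 seconds = 2,164 s.
Track A: 37,800 × 2,164 × 2 × 2 = 327,196,800 bytes.
Track B: 44,100 × 2,164 × 4 × 1 = 381,729,600 bytes.
Track C: 64,000 × 2,164 × 1 × 6 = 830,976,000 bytes.
Track D: 22,050 × 2,164 × 4 × 2 = 381,729,600 bytes.
Track E: 24,000 × 2,164 × 1 × 6 = 311,616,000 bytes.
Total = 2,233,248,000 bytes = 2.2 GB.

2.2 GB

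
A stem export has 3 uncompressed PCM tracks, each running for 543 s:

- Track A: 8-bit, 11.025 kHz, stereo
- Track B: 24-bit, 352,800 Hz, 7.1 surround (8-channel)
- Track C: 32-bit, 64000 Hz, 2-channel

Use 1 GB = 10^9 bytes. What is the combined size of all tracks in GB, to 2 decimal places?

4.89 GB

Track A: 11,025 × 543 × 1 × 2 = 11,973,150 bytes.
Track B: 352,800 × 543 × 3 × 8 = 4,597,689,600 bytes.
Track C: 64,000 × 543 × 4 × 2 = 278,016,000 bytes.
Total = 4,887,678,750 bytes = 4.89 GB.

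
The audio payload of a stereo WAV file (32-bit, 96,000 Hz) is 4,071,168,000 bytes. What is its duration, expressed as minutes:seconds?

88:21

Byte rate = 96,000 × 4 × 2 = 768,000 bytes/s.
Duration = 4,071,168,000 / 768,000 = 5,301 s.
5,301 s = 88:21.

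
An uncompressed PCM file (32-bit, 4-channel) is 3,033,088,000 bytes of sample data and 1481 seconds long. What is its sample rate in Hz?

128,000 Hz

Bytes = sample_rate × seconds × bytes_per_sample × channels.
sample_rate = 3,033,088,000 / (1,481 × 4 × 4) = 3,033,088,000 / 23,696 = 128,000 Hz.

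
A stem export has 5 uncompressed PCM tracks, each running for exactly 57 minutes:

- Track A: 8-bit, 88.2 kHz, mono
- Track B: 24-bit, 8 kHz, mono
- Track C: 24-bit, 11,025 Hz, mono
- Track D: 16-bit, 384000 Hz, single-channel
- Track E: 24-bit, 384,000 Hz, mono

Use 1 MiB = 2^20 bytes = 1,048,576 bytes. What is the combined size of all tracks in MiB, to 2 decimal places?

exactly 57 minutes = 3,420 s.
Track A: 88,200 × 3,420 × 1 × 1 = 301,644,000 bytes.
Track B: 8,000 × 3,420 × 3 × 1 = 82,080,000 bytes.
Track C: 11,025 × 3,420 × 3 × 1 = 113,116,500 bytes.
Track D: 384,000 × 3,420 × 2 × 1 = 2,626,560,000 bytes.
Track E: 384,000 × 3,420 × 3 × 1 = 3,939,840,000 bytes.
Total = 7,063,240,500 bytes = 6736.03 MiB.

6736.03 MiB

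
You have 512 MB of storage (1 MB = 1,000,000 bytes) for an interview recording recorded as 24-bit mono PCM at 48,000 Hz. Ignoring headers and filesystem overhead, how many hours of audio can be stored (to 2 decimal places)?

0.99 hours

Uncompressed byte rate = 48,000 × 3 × 1 = 144,000 bytes/s.
Capacity = 512 × 1,000,000 = 512,000,000 bytes.
512,000,000 / 144,000 ≈ 3555.56 s → 0.99 hours.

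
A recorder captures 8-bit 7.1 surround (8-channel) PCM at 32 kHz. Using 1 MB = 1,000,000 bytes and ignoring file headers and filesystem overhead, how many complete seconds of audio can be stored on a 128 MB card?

Uncompressed byte rate = 32,000 × 1 × 8 = 256,000 bytes/s.
Capacity = 128 × 1,000,000 = 128,000,000 bytes.
128,000,000 / 256,000 ≈ 500 s → 500 seconds.

500 seconds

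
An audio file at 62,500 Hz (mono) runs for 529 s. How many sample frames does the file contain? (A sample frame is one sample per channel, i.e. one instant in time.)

33,062,500 sample frames

62,500 samples/s × 529 s = 33,062,500 frames.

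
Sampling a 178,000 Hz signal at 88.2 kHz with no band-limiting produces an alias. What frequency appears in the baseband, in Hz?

Nyquist = 88,200/2 = 44,100 Hz; 178,000 Hz exceeds it.
Alias = |178,000 − 2×88,200| = |178,000 − 176,400| = 1,600 Hz.

1,600 Hz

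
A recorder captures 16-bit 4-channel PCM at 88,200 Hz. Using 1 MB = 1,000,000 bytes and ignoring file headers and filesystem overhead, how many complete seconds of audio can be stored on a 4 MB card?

5 seconds

Uncompressed byte rate = 88,200 × 2 × 4 = 705,600 bytes/s.
Capacity = 4 × 1,000,000 = 4,000,000 bytes.
4,000,000 / 705,600 ≈ 5.67 s → 5 seconds.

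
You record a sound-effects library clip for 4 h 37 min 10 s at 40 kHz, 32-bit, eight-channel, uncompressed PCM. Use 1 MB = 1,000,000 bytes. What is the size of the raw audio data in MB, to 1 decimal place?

21286.4 MB

Duration = 4 h 37 min 10 s = 16,630 s.
Bytes = 40,000 samples/s × 16,630 s × 4 bytes/sample × 8 ch = 21,286,400,000 bytes.
21,286,400,000 / 1,000,000 = 21286.4 MB.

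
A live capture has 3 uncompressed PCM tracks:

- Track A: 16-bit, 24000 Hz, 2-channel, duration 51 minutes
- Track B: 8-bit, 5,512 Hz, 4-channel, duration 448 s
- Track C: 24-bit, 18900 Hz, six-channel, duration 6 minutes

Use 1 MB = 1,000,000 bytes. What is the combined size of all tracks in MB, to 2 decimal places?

Track A: 51 minutes = 3,060 s; 24,000 × 3,060 × 2 × 2 = 293,760,000 bytes.
Track B: 5,512 × 448 × 1 × 4 = 9,877,504 bytes.
Track C: 6 minutes = 360 s; 18,900 × 360 × 3 × 6 = 122,472,000 bytes.
Total = 426,109,504 bytes = 426.11 MB.

426.11 MB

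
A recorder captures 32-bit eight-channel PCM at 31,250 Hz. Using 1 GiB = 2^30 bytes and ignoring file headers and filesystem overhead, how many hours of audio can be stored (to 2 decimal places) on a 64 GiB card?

Uncompressed byte rate = 31,250 × 4 × 8 = 1,000,000 bytes/s.
Capacity = 64 × 1,073,741,824 = 68,719,476,736 bytes.
68,719,476,736 / 1,000,000 ≈ 68719.48 s → 19.09 hours.

19.09 hours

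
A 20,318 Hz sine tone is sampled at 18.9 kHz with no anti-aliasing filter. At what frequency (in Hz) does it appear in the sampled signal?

1,418 Hz

Nyquist = 18,900/2 = 9,450 Hz; 20,318 Hz exceeds it.
Alias = |20,318 − 1×18,900| = |20,318 − 18,900| = 1,418 Hz.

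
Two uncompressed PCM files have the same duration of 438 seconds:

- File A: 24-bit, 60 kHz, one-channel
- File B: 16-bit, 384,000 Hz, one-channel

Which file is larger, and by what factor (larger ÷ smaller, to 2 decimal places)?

File A: 60,000 × 3 × 1 = 180,000 bytes/s.
File B: 384,000 × 2 × 1 = 768,000 bytes/s.
File B is larger; ratio = 336,384,000 / 78,840,000 = 4.27.

File B, by a factor of 4.27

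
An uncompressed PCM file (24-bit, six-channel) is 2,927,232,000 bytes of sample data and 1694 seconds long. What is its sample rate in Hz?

96,000 Hz

Bytes = sample_rate × seconds × bytes_per_sample × channels.
sample_rate = 2,927,232,000 / (1,694 × 3 × 6) = 2,927,232,000 / 30,492 = 96,000 Hz.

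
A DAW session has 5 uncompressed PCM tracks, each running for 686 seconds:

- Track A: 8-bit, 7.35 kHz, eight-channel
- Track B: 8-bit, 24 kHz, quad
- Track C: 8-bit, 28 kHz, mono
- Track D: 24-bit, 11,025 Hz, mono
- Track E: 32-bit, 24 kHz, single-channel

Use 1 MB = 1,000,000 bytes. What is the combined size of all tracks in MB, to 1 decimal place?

Track A: 7,350 × 686 × 1 × 8 = 40,336,800 bytes.
Track B: 24,000 × 686 × 1 × 4 = 65,856,000 bytes.
Track C: 28,000 × 686 × 1 × 1 = 19,208,000 bytes.
Track D: 11,025 × 686 × 3 × 1 = 22,689,450 bytes.
Track E: 24,000 × 686 × 4 × 1 = 65,856,000 bytes.
Total = 213,946,250 bytes = 213.9 MB.

213.9 MB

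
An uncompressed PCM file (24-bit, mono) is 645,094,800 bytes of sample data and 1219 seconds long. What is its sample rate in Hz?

176,400 Hz

Bytes = sample_rate × seconds × bytes_per_sample × channels.
sample_rate = 645,094,800 / (1,219 × 3 × 1) = 645,094,800 / 3,657 = 176,400 Hz.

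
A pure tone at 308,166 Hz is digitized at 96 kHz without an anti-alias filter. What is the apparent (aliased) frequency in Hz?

20,166 Hz

Nyquist = 96,000/2 = 48,000 Hz; 308,166 Hz exceeds it.
Alias = |308,166 − 3×96,000| = |308,166 − 288,000| = 20,166 Hz.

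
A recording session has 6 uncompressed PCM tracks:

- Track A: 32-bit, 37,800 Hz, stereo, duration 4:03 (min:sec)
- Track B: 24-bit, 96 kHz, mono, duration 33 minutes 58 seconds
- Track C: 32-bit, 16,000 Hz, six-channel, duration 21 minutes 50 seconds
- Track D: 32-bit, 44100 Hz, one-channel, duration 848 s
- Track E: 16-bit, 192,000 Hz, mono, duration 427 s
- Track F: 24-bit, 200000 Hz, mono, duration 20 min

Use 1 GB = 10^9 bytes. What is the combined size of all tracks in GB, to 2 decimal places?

2.20 GB

Track A: 4:03 (min:sec) = 243 s; 37,800 × 243 × 4 × 2 = 73,483,200 bytes.
Track B: 33 minutes 58 seconds = 2,038 s; 96,000 × 2,038 × 3 × 1 = 586,944,000 bytes.
Track C: 21 minutes 50 seconds = 1,310 s; 16,000 × 1,310 × 4 × 6 = 503,040,000 bytes.
Track D: 44,100 × 848 × 4 × 1 = 149,587,200 bytes.
Track E: 192,000 × 427 × 2 × 1 = 163,968,000 bytes.
Track F: 20 min = 1,200 s; 200,000 × 1,200 × 3 × 1 = 720,000,000 bytes.
Total = 2,197,022,400 bytes = 2.20 GB.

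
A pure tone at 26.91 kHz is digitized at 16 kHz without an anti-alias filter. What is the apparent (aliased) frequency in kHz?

Nyquist = 16,000/2 = 8,000 Hz; 26,910 Hz exceeds it.
Alias = |26,910 − 2×16,000| = |26,910 − 32,000| = 5,090 Hz = 5.09 kHz.

5.09 kHz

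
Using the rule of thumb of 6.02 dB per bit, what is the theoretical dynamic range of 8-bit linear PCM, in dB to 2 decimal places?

48.16 dB

8 × 6.02 = 48.16 dB.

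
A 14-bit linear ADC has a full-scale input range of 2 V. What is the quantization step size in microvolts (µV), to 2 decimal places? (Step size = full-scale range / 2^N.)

2 V / 2^14 = 2 / 16,384 V = 122.07 µV.

122.07 µV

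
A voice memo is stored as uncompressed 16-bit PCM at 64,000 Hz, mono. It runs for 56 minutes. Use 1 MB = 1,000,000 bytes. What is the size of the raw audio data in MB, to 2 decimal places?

Duration = 56 minutes = 3,360 s.
Bytes = 64,000 samples/s × 3,360 s × 2 bytes/sample × 1 ch = 430,080,000 bytes.
430,080,000 / 1,000,000 = 430.08 MB.

430.08 MB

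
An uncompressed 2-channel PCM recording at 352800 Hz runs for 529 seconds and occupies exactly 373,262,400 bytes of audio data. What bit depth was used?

Bytes per sample = 373,262,400 / (352,800 × 529 × 2) = 373,262,400 / 373,262,400 = 1.
Bit depth = 1 × 8 = 8 bits.

8 bits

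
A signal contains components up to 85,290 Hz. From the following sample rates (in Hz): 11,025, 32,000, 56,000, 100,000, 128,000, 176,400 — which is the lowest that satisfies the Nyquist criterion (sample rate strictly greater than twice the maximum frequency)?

176,400 Hz

Need sample rate > 2 × 85,290 = 170,580 Hz.
Lowest listed rate above 170,580 Hz is 176,400 Hz.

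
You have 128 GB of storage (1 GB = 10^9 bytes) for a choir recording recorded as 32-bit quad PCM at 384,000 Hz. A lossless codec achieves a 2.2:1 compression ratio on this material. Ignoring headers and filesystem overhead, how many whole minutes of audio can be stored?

Uncompressed byte rate = 384,000 × 4 × 4 = 6,144,000 bytes/s.
After 2.2:1 compression, effective rate ≈ 2792727.27 bytes/s.
Capacity = 128 × 1,000,000,000 = 128,000,000,000 bytes.
128,000,000,000 / effective rate ≈ 45833.33 s → 763 minutes.

763 minutes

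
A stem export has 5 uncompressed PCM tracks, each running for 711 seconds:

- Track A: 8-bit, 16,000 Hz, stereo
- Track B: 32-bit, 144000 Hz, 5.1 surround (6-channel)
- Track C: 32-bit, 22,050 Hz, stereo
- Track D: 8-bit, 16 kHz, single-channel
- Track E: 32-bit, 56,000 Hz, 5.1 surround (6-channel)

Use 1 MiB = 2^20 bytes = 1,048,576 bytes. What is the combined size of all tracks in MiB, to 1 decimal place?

3406.9 MiB

Track A: 16,000 × 711 × 1 × 2 = 22,752,000 bytes.
Track B: 144,000 × 711 × 4 × 6 = 2,457,216,000 bytes.
Track C: 22,050 × 711 × 4 × 2 = 125,420,400 bytes.
Track D: 16,000 × 711 × 1 × 1 = 11,376,000 bytes.
Track E: 56,000 × 711 × 4 × 6 = 955,584,000 bytes.
Total = 3,572,348,400 bytes = 3406.9 MiB.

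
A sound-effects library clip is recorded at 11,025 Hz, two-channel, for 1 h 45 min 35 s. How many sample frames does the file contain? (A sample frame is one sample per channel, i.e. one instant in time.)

1 h 45 min 35 s = 6,335 s.
11,025 samples/s × 6,335 s = 69,843,375 frames.

69,843,375 sample frames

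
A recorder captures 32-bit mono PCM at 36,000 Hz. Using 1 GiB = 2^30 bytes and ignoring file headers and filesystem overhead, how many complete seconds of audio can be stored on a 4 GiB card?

Uncompressed byte rate = 36,000 × 4 × 1 = 144,000 bytes/s.
Capacity = 4 × 1,073,741,824 = 4,294,967,296 bytes.
4,294,967,296 / 144,000 ≈ 29826.16 s → 29,826 seconds.

29,826 seconds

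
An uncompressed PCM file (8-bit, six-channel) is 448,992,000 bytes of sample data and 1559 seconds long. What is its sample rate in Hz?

Bytes = sample_rate × seconds × bytes_per_sample × channels.
sample_rate = 448,992,000 / (1,559 × 1 × 6) = 448,992,000 / 9,354 = 48,000 Hz.

48,000 Hz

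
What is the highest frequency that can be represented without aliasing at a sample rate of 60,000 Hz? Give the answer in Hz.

30,000 Hz

Nyquist frequency = sample rate / 2 = 60,000 / 2 = 30,000 Hz.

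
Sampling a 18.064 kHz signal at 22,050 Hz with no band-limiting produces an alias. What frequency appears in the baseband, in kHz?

Nyquist = 22,050/2 = 11,025 Hz; 18,064 Hz exceeds it.
Alias = |18,064 − 1×22,050| = |18,064 − 22,050| = 3,986 Hz = 3.986 kHz.

3.986 kHz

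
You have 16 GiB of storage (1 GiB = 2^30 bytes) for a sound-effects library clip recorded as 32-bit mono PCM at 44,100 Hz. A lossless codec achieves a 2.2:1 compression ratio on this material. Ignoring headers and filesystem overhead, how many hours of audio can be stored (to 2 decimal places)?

59.52 hours

Uncompressed byte rate = 44,100 × 4 × 1 = 176,400 bytes/s.
After 2.2:1 compression, effective rate ≈ 80181.82 bytes/s.
Capacity = 16 × 1,073,741,824 = 17,179,869,184 bytes.
17,179,869,184 / effective rate ≈ 214261.41 s → 59.52 hours.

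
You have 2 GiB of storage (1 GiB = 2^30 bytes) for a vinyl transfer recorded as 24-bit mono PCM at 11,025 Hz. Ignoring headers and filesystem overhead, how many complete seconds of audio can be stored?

64,927 seconds

Uncompressed byte rate = 11,025 × 3 × 1 = 33,075 bytes/s.
Capacity = 2 × 1,073,741,824 = 2,147,483,648 bytes.
2,147,483,648 / 33,075 ≈ 64927.7 s → 64,927 seconds.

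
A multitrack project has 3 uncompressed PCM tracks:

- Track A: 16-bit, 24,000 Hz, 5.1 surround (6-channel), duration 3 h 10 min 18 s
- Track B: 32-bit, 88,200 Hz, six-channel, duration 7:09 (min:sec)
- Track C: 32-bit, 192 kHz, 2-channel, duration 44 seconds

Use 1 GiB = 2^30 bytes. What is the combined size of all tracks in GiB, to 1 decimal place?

4.0 GiB

Track A: 3 h 10 min 18 s = 11,418 s; 24,000 × 11,418 × 2 × 6 = 3,288,384,000 bytes.
Track B: 7:09 (min:sec) = 429 s; 88,200 × 429 × 4 × 6 = 908,107,200 bytes.
Track C: 192,000 × 44 × 4 × 2 = 67,584,000 bytes.
Total = 4,264,075,200 bytes = 4.0 GiB.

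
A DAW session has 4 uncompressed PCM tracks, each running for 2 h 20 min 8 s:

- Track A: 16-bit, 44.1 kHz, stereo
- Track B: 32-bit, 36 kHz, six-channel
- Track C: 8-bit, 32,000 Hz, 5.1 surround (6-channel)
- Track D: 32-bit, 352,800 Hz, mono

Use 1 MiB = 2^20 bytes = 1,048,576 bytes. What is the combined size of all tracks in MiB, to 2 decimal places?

2 h 20 min 8 s = 8,408 s.
Track A: 44,100 × 8,408 × 2 × 2 = 1,483,171,200 bytes.
Track B: 36,000 × 8,408 × 4 × 6 = 7,264,512,000 bytes.
Track C: 32,000 × 8,408 × 1 × 6 = 1,614,336,000 bytes.
Track D: 352,800 × 8,408 × 4 × 1 = 11,865,369,600 bytes.
Total = 22,227,388,800 bytes = 21197.69 MiB.

21197.69 MiB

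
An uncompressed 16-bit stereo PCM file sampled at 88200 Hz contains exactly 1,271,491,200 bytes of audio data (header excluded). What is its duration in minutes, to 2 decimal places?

Byte rate = 88,200 × 2 × 2 = 352,800 bytes/s.
Duration = 1,271,491,200 / 352,800 = 3,604 s.
3,604 s / 60 = 60.07 minutes.

60.07 minutes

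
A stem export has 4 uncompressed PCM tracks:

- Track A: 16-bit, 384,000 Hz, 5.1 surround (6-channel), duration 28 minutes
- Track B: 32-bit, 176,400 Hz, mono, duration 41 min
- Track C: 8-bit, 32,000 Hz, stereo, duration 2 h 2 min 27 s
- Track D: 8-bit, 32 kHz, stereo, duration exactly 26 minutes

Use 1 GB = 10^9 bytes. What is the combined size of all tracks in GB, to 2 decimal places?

Track A: 28 minutes = 1,680 s; 384,000 × 1,680 × 2 × 6 = 7,741,440,000 bytes.
Track B: 41 min = 2,460 s; 176,400 × 2,460 × 4 × 1 = 1,735,776,000 bytes.
Track C: 2 h 2 min 27 s = 7,347 s; 32,000 × 7,347 × 1 × 2 = 470,208,000 bytes.
Track D: exactly 26 minutes = 1,560 s; 32,000 × 1,560 × 1 × 2 = 99,840,000 bytes.
Total = 10,047,264,000 bytes = 10.05 GB.

10.05 GB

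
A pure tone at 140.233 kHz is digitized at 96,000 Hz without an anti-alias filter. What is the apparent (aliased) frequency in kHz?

Nyquist = 96,000/2 = 48,000 Hz; 140,233 Hz exceeds it.
Alias = |140,233 − 1×96,000| = |140,233 − 96,000| = 44,233 Hz = 44.233 kHz.

44.233 kHz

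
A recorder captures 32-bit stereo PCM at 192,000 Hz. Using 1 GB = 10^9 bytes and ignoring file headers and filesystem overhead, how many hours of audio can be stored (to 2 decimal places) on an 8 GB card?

1.45 hours

Uncompressed byte rate = 192,000 × 4 × 2 = 1,536,000 bytes/s.
Capacity = 8 × 1,000,000,000 = 8,000,000,000 bytes.
8,000,000,000 / 1,536,000 ≈ 5208.33 s → 1.45 hours.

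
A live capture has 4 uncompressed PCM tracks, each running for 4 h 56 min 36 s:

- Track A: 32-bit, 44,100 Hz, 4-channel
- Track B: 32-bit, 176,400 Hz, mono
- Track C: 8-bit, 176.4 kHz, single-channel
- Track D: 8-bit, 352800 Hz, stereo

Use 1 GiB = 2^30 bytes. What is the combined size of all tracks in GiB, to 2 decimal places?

38.01 GiB

4 h 56 min 36 s = 17,796 s.
Track A: 44,100 × 17,796 × 4 × 4 = 12,556,857,600 bytes.
Track B: 176,400 × 17,796 × 4 × 1 = 12,556,857,600 bytes.
Track C: 176,400 × 17,796 × 1 × 1 = 3,139,214,400 bytes.
Track D: 352,800 × 17,796 × 1 × 2 = 12,556,857,600 bytes.
Total = 40,809,787,200 bytes = 38.01 GiB.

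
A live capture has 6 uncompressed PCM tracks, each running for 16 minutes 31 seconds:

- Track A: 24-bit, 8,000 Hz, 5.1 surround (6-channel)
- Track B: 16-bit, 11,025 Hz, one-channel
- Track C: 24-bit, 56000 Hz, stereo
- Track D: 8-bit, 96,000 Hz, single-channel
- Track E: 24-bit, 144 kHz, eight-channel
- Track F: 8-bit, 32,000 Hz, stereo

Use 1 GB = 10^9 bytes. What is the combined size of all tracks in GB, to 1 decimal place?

4.1 GB

16 minutes 31 seconds = 991 s.
Track A: 8,000 × 991 × 3 × 6 = 142,704,000 bytes.
Track B: 11,025 × 991 × 2 × 1 = 21,851,550 bytes.
Track C: 56,000 × 991 × 3 × 2 = 332,976,000 bytes.
Track D: 96,000 × 991 × 1 × 1 = 95,136,000 bytes.
Track E: 144,000 × 991 × 3 × 8 = 3,424,896,000 bytes.
Track F: 32,000 × 991 × 1 × 2 = 63,424,000 bytes.
Total = 4,080,987,550 bytes = 4.1 GB.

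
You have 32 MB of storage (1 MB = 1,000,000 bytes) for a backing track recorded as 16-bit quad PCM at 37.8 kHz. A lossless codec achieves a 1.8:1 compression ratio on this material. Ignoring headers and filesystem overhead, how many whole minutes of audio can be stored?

3 minutes

Uncompressed byte rate = 37,800 × 2 × 4 = 302,400 bytes/s.
After 1.8:1 compression, effective rate ≈ 168000 bytes/s.
Capacity = 32 × 1,000,000 = 32,000,000 bytes.
32,000,000 / effective rate ≈ 190.48 s → 3 minutes.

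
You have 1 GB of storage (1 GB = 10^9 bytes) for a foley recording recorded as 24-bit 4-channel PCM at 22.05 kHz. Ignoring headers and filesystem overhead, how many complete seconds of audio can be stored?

Uncompressed byte rate = 22,050 × 3 × 4 = 264,600 bytes/s.
Capacity = 1 × 1,000,000,000 = 1,000,000,000 bytes.
1,000,000,000 / 264,600 ≈ 3779.29 s → 3,779 seconds.

3,779 seconds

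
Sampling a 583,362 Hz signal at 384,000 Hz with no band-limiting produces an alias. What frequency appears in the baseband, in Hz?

184,638 Hz

Nyquist = 384,000/2 = 192,000 Hz; 583,362 Hz exceeds it.
Alias = |583,362 − 2×384,000| = |583,362 − 768,000| = 184,638 Hz.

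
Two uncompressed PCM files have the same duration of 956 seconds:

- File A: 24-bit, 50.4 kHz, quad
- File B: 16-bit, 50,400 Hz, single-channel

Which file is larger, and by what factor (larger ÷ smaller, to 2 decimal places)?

File A: 50,400 × 3 × 4 = 604,800 bytes/s.
File B: 50,400 × 2 × 1 = 100,800 bytes/s.
File A is larger; ratio = 578,188,800 / 96,364,800 = 6.00.

File A, by a factor of 6.00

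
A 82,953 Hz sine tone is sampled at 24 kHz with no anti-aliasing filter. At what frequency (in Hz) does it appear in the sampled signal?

Nyquist = 24,000/2 = 12,000 Hz; 82,953 Hz exceeds it.
Alias = |82,953 − 3×24,000| = |82,953 − 72,000| = 10,953 Hz.

10,953 Hz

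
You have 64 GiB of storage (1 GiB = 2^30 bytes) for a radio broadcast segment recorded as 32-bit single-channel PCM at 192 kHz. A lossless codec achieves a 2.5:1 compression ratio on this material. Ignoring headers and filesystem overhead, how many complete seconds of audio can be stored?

223,696 seconds

Uncompressed byte rate = 192,000 × 4 × 1 = 768,000 bytes/s.
After 2.5:1 compression, effective rate ≈ 307200 bytes/s.
Capacity = 64 × 1,073,741,824 = 68,719,476,736 bytes.
68,719,476,736 / effective rate ≈ 223696.21 s → 223,696 seconds.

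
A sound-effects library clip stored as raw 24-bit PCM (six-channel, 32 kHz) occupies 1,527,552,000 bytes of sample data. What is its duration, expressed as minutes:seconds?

Byte rate = 32,000 × 3 × 6 = 576,000 bytes/s.
Duration = 1,527,552,000 / 576,000 = 2,652 s.
2,652 s = 44:12.

44:12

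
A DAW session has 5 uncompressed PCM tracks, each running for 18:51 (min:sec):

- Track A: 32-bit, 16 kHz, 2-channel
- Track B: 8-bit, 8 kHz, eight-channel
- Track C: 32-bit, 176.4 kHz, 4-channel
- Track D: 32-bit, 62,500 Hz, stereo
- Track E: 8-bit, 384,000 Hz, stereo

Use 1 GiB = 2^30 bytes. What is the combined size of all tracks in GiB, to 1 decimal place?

4.5 GiB

18:51 (min:sec) = 1,131 s.
Track A: 16,000 × 1,131 × 4 × 2 = 144,768,000 bytes.
Track B: 8,000 × 1,131 × 1 × 8 = 72,384,000 bytes.
Track C: 176,400 × 1,131 × 4 × 4 = 3,192,134,400 bytes.
Track D: 62,500 × 1,131 × 4 × 2 = 565,500,000 bytes.
Track E: 384,000 × 1,131 × 1 × 2 = 868,608,000 bytes.
Total = 4,843,394,400 bytes = 4.5 GiB.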